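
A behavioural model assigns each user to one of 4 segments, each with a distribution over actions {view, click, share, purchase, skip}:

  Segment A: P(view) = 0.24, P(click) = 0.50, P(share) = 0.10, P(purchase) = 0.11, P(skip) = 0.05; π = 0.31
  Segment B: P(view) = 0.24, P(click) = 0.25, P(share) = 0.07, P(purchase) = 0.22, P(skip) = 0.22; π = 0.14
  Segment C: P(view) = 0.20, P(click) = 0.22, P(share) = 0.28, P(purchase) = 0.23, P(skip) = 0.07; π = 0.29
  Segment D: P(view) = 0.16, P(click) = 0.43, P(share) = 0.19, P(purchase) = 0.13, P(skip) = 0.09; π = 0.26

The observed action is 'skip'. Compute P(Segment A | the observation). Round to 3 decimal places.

0.172

By Bayes' theorem, P(k | x) = π_k f_k(x) / Σ_j π_j f_j(x).
Evaluate each component's likelihood at the observed value:
  L_A = P(skip | comp) = 0.05
  L_B = P(skip | comp) = 0.22
  L_C = P(skip | comp) = 0.07
  L_D = P(skip | comp) = 0.09
Prior × likelihood for each component:
  π_A·L_A = 0.31 × 0.05 = 0.0155
  π_B·L_B = 0.14 × 0.22 = 0.0308
  π_C·L_C = 0.29 × 0.07 = 0.0203
  π_D·L_D = 0.26 × 0.09 = 0.0234
Evidence: 0.0155 + 0.0308 + 0.0203 + 0.0234 = 0.09
Responsibility of Segment A: 0.0155 / 0.09 ≈ 0.172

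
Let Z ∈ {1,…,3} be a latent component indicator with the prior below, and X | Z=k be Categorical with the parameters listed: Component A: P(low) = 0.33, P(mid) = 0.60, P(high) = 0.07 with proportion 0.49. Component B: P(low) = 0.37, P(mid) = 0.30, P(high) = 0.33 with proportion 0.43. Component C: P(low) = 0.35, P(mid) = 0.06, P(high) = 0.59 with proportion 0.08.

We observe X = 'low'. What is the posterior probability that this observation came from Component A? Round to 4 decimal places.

0.4636

The responsibility of component k is P(Z=k) f_k(x) divided by Σ_j P(Z=j) f_j(x).
Component likelihoods at x = 'low':
  f_A = 0.33
  f_B = 0.37
  f_C = 0.35
Prior × likelihood for each component:
  P(Z=A)·f_A = 0.49 × 0.33 = 0.1617
  P(Z=B)·f_B = 0.43 × 0.37 = 0.1591
  P(Z=C)·f_C = 0.08 × 0.35 = 0.028
Normaliser: 0.1617 + 0.1591 + 0.028 = 0.3488
So the posterior for Component A is 0.1617 / 0.3488 ≈ 0.4636.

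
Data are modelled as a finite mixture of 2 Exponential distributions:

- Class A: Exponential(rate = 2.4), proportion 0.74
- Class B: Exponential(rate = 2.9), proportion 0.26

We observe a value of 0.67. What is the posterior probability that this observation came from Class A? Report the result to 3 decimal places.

The responsibility of component k is π_k f_k(x) divided by Σ_j π_j f_j(x).
Evaluate each component's likelihood at the observed value:
  p_A = 2.4·e^(−2.4·0.67) = 2.4·e^(−1.6080) = 0.480691
  p_B = 2.9·e^(−2.9·0.67) = 2.9·e^(−1.9430) = 0.415493
Weight by the priors:
  π_A·p_A = 0.74 × 0.480691 = 0.355711
  π_B·p_B = 0.26 × 0.415493 = 0.108028
Denominator: 0.355711 + 0.108028 = 0.463739
Responsibility of Class A: 0.355711 / 0.463739 ≈ 0.767

0.767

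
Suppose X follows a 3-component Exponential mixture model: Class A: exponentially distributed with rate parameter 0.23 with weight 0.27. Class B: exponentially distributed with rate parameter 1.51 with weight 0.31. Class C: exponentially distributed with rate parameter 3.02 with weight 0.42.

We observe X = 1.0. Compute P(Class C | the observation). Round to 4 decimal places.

0.2884

The responsibility of component k is π_k f_k(x) divided by Σ_j π_j f_j(x).
Exponential densities:
  L_A = 0.23·e^(−0.23·1.0) = 0.23·e^(−0.2300) = 0.182743
  L_B = 1.51·e^(−1.51·1.0) = 1.51·e^(−1.5100) = 0.333574
  L_C = 3.02·e^(−3.02·1.0) = 3.02·e^(−3.0200) = 0.14738
Weight by the priors:
  π_A·L_A = 0.27 × 0.182743 = 0.0493405
  π_B·L_B = 0.31 × 0.333574 = 0.103408
  π_C·L_C = 0.42 × 0.14738 = 0.0618995
Marginal: 0.0493405 + 0.103408 + 0.0618995 = 0.214648
P(Class C | the observation) = 0.0618995 / 0.214648 ≈ 0.2884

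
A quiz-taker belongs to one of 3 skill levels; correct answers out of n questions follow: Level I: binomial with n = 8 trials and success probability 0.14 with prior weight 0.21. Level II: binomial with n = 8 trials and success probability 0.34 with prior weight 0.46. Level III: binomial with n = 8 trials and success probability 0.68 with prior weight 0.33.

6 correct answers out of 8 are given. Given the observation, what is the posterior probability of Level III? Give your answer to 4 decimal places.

P(component k | x) = π_k·f_k(x) / marginal(x), where marginal(x) = Σ_j π_j·f_j(x).
Binomial probabilities:
  f_I = C(8,6)·0.14^6·0.86^2 = 28·7.52954e-06·0.7396 = 0.000155928
  f_II = C(8,6)·0.34^6·0.66^2 = 28·0.0015448·0.4356 = 0.0188417
  f_III = C(8,6)·0.68^6·0.32^2 = 28·0.0988675·0.1024 = 0.283473
Weight by the priors:
  π_I·f_I = 0.21 × 0.000155928 = 3.27448e-05
  π_II·f_II = 0.46 × 0.0188417 = 0.00866717
  π_III·f_III = 0.33 × 0.283473 = 0.093546
Denominator: 3.27448e-05 + 0.00866717 + 0.093546 = 0.102246
P(Level III | the observation) = 0.093546 / 0.102246 ≈ 0.9149

0.9149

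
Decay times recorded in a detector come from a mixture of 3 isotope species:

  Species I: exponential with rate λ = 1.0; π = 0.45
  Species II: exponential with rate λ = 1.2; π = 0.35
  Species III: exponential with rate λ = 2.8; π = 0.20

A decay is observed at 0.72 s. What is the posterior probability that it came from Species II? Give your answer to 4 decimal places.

By Bayes' theorem, P(k | x) = π_k f_k(x) / Σ_j π_j f_j(x).
Exponential densities:
  p_I = 0.486752
  p_II = 0.505767
  p_III = 0.372924
Unnormalised posteriors:
  π_I·p_I = 0.45 × 0.486752 = 0.219039
  π_II·p_II = 0.35 × 0.505767 = 0.177019
  π_III·p_III = 0.20 × 0.372924 = 0.0745848
Evidence: 0.219039 + 0.177019 + 0.0745848 = 0.470642
P(Species II | data) ≈ 0.3761

0.3761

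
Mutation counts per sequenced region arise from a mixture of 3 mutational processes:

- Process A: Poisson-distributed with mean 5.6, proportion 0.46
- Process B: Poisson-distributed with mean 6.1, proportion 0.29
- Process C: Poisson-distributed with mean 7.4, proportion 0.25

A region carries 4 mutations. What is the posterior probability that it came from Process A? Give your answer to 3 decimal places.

0.552

P(component k | x) = P(Z=k)·f_k(x) / marginal(x), where marginal(x) = Σ_j P(Z=j)·f_j(x).
Evaluate each component's likelihood at the observed value:
  p_A = 0.151528
  p_B = 0.129393
  p_C = 0.0763724
Prior × likelihood for each component:
  P(Z=A)·p_A = 0.46 × 0.151528 = 0.0697027
  P(Z=B)·p_B = 0.29 × 0.129393 = 0.0375241
  P(Z=C)·p_C = 0.25 × 0.0763724 = 0.0190931
Sum: 0.0697027 + 0.0375241 + 0.0190931 = 0.12632
P(Process A | the observation) ≈ 0.552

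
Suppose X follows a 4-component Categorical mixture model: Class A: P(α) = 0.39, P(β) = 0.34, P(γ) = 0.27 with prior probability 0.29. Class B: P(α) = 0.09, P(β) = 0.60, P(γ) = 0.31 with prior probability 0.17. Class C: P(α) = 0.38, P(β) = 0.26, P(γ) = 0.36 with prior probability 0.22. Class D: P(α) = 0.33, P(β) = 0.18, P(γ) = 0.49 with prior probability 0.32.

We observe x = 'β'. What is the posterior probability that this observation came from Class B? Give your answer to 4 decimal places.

0.3234

The responsibility of component k is P(Z=k) f_k(x) divided by Σ_j P(Z=j) f_j(x).
Component likelihoods at x = 'β':
  f_A = 0.34
  f_B = 0.6
  f_C = 0.26
  f_D = 0.18
Unnormalised posteriors:
  P(Z=A)·f_A = 0.29 × 0.34 = 0.0986
  P(Z=B)·f_B = 0.17 × 0.6 = 0.102
  P(Z=C)·f_C = 0.22 × 0.26 = 0.0572
  P(Z=D)·f_D = 0.32 × 0.18 = 0.0576
Marginal: 0.0986 + 0.102 + 0.0572 + 0.0576 = 0.3154
P(Class B | the observation) ≈ 0.3234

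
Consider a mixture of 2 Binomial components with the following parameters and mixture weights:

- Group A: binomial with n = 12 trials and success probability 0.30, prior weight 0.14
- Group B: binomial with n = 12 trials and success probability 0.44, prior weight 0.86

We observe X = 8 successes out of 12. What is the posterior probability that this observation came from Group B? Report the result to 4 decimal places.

0.9818

The responsibility of component k is π_k f_k(x) divided by Σ_j π_j f_j(x).
Component likelihoods at x = 8 successes out of 12:
  L_A = C(12,8)·0.30^8·0.70^4 = 495·6.561e-05·0.2401 = 0.00779772
  L_B = C(12,8)·0.44^8·0.56^4 = 495·0.00140482·0.098345 = 0.0683878
Unnormalised posteriors:
  π_A·L_A = 0.14 × 0.00779772 = 0.00109168
  π_B·L_B = 0.86 × 0.0683878 = 0.0588135
Marginal: 0.00109168 + 0.0588135 = 0.0599052
P(Group B | the observation) = 0.0588135 / 0.0599052 ≈ 0.9818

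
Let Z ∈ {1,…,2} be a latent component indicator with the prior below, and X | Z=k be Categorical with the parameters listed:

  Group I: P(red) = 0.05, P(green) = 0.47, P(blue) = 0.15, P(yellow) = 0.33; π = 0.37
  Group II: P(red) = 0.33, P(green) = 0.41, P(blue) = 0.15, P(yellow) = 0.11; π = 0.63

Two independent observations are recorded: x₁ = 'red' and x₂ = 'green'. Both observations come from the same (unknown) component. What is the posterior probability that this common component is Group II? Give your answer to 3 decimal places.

0.907

Apply Bayes' rule: the posterior for each component is proportional to its prior times its likelihood at x.
Since both observations come from the same component, the likelihood for component k is f_k(x₁)·f_k(x₂).
  L_I = [0.05] × [0.47] = 0.0235
  L_II = [0.33] × [0.41] = 0.1353
Unnormalised posteriors:
  P(Z=I)·L_I = 0.37 × 0.0235 = 0.008695
  P(Z=II)·L_II = 0.63 × 0.1353 = 0.085239
Evidence: 0.008695 + 0.085239 = 0.093934
P(Group II | x₁,x₂) ≈ 0.907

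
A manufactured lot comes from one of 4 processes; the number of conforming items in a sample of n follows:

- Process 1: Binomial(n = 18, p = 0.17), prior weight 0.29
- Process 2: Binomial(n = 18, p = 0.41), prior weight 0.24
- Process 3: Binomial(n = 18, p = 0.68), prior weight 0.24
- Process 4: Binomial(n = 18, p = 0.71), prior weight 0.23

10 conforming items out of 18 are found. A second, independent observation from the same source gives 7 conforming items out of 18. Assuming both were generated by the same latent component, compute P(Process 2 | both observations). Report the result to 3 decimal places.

0.940

The responsibility of component k is w_k f_k(x) divided by Σ_j w_j f_j(x).
Since both observations come from the same component, the likelihood for component k is f_k(x₁)·f_k(x₂).
  L_1 = [0.000198688] × [0.0168173] = 3.34139e-06
  L_2 = [0.0862407] × [0.186902] = 0.0161186
  L_3 = [0.101706] × [0.00770845] = 0.000783995
  L_4 = [0.0712566] × [0.00353135] = 0.000251632
Multiply by the mixture weights:
  w_1·L_1 = 0.29 × 3.34139e-06 = 9.69004e-07
  w_2·L_2 = 0.24 × 0.0161186 = 0.00386845
  w_3·L_3 = 0.24 × 0.000783995 = 0.000188159
  w_4·L_4 = 0.23 × 0.000251632 = 5.78754e-05
Denominator: 9.69004e-07 + 0.00386845 + 0.000188159 + 5.78754e-05 = 0.00411546
P(Process 2 | x₁,x₂) ≈ 0.940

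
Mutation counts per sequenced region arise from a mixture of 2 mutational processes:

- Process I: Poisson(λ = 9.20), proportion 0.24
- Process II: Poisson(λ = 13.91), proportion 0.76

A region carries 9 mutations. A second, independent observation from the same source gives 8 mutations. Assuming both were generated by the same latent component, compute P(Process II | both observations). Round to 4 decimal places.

0.2245

Posterior ∝ prior × likelihood, so P(k | x) ∝ w_k f_k(x); normalise over all components.
Since both observations come from the same component, the likelihood for component k is f_k(x₁)·f_k(x₂).
  f_I = [0.131467] × [0.128609] = 0.016908
  f_II = [0.0488815] × [0.0316272] = 0.00154598
Unnormalised posteriors:
  w_I·f_I = 0.24 × 0.016908 = 0.00405791
  w_II·f_II = 0.76 × 0.00154598 = 0.00117495
Normaliser: 0.00405791 + 0.00117495 = 0.00523286
So the posterior for Process II is 0.00117495 / 0.00523286 ≈ 0.2245.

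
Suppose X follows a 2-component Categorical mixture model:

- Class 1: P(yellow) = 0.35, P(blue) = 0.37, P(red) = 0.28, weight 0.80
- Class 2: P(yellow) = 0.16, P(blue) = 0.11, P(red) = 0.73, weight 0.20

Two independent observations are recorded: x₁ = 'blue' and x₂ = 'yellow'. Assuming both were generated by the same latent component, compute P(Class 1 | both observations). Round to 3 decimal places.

0.967

P(component k | x) = w_k·f_k(x) / marginal(x), where marginal(x) = Σ_j w_j·f_j(x).
Since both observations come from the same component, the likelihood for component k is f_k(x₁)·f_k(x₂).
  L_1 = [0.37] × [0.35] = 0.1295
  L_2 = [0.11] × [0.16] = 0.0176
Unnormalised posteriors:
  w_1·L_1 = 0.80 × 0.1295 = 0.1036
  w_2·L_2 = 0.20 × 0.0176 = 0.00352
Denominator: 0.1036 + 0.00352 = 0.10712
Responsibility of Class 1: 0.1036 / 0.10712 ≈ 0.967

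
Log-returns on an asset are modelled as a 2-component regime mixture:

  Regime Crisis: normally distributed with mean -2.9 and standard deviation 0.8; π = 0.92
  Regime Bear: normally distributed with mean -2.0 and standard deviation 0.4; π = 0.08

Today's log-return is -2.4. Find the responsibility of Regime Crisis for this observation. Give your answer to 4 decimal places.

0.8863

Posterior ∝ prior × likelihood, so P(k | x) ∝ π_k f_k(x); normalise over all components.
Normal densities:
  p_Crisis = 0.410201
  p_Bear = 0.604927
Prior × likelihood for each component:
  π_Crisis·p_Crisis = 0.92 × 0.410201 = 0.377385
  π_Bear·p_Bear = 0.08 × 0.604927 = 0.0483941
Normaliser: 0.377385 + 0.0483941 = 0.425779
Responsibility of Regime Crisis: 0.377385 / 0.425779 ≈ 0.8863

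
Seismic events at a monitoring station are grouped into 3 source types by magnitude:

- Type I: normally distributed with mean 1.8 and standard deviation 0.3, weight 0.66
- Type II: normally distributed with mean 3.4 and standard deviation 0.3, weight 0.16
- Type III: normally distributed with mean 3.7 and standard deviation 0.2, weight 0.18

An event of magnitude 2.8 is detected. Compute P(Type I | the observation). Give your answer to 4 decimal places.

0.1054

Posterior ∝ prior × likelihood, so P(k | x) ∝ π_k f_k(x); normalise over all components.
Component likelihoods at x = 2.8:
  f_I = (1/(0.3·√(2π)))·exp(−(2.8−1.8)²/(2·0.3²)) = 1.329808·exp(-5.55556) = 0.00514093
  f_II = (1/(0.3·√(2π)))·exp(−(2.8−3.4)²/(2·0.3²)) = 1.329808·exp(-2.00000) = 0.17997
  f_III = (1/(0.2·√(2π)))·exp(−(2.8−3.7)²/(2·0.2²)) = 1.994711·exp(-10.12500) = 7.99187e-05
Weight by the priors:
  π_I·f_I = 0.66 × 0.00514093 = 0.00339301
  π_II·f_II = 0.16 × 0.17997 = 0.0287952
  π_III·f_III = 0.18 × 7.99187e-05 = 1.43854e-05
Marginal: 0.00339301 + 0.0287952 + 1.43854e-05 = 0.0322026
P(Type I | data) ≈ 0.1054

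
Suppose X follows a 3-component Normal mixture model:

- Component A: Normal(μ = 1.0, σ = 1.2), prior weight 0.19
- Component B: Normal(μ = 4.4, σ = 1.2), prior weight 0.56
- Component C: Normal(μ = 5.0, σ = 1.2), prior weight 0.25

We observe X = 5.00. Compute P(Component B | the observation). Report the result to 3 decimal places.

0.663

The responsibility of component k is w_k f_k(x) divided by Σ_j w_j f_j(x).
Normal densities:
  p_A = (1/(1.2·√(2π)))·exp(−(5.00−1.0)²/(2·1.2²)) = 0.332452·exp(-5.55556) = 0.00128523
  p_B = (1/(1.2·√(2π)))·exp(−(5.00−4.4)²/(2·1.2²)) = 0.332452·exp(-0.12500) = 0.293388
  p_C = (1/(1.2·√(2π)))·exp(−(5.00−5.0)²/(2·1.2²)) = 0.332452·exp(-0.00000) = 0.332452
Multiply by the mixture weights:
  w_A·p_A = 0.19 × 0.00128523 = 0.000244194
  w_B·p_B = 0.56 × 0.293388 = 0.164297
  w_C·p_C = 0.25 × 0.332452 = 0.083113
Evidence: 0.000244194 + 0.164297 + 0.083113 = 0.247654
Responsibility of Component B: 0.164297 / 0.247654 ≈ 0.663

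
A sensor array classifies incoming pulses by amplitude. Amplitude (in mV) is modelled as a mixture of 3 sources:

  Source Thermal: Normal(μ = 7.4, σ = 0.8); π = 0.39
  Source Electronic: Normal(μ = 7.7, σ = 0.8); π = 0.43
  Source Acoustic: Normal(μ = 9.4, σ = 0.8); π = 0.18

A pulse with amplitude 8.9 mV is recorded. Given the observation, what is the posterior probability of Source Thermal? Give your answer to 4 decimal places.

P(component k | x) = w_k·f_k(x) / marginal(x), where marginal(x) = Σ_j w_j·f_j(x).
Normal densities:
  p_Thermal = (1/(0.8·√(2π)))·exp(−(8.9−7.4)²/(2·0.8²)) = 0.498678·exp(-1.75781) = 0.0859828
  p_Electronic = (1/(0.8·√(2π)))·exp(−(8.9−7.7)²/(2·0.8²)) = 0.498678·exp(-1.12500) = 0.161897
  p_Acoustic = (1/(0.8·√(2π)))·exp(−(8.9−9.4)²/(2·0.8²)) = 0.498678·exp(-0.19531) = 0.410201
Unnormalised posteriors:
  w_Thermal·p_Thermal = 0.39 × 0.0859828 = 0.0335333
  w_Electronic·p_Electronic = 0.43 × 0.161897 = 0.0696157
  w_Acoustic·p_Acoustic = 0.18 × 0.410201 = 0.0738362
Sum: 0.0335333 + 0.0696157 + 0.0738362 = 0.176985
So the posterior for Source Thermal is 0.0335333 / 0.176985 ≈ 0.1895.

0.1895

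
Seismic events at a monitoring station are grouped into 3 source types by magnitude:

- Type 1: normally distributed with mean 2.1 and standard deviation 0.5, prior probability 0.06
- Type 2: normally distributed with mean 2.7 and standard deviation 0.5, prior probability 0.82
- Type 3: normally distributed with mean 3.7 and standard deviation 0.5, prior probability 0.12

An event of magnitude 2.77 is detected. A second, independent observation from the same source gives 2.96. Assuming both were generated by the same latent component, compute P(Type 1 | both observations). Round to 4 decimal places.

The responsibility of component k is w_k f_k(x) divided by Σ_j w_j f_j(x).
Since both observations come from the same component, the likelihood for component k is f_k(x₁)·f_k(x₂).
  p_1 = [(1/(0.5·√(2π)))·exp(−(2.77−2.1)²/(2·0.5²)) = 0.797885·exp(-0.89780) = 0.32511] × [0.181774] = 0.0590966
  p_2 = [(1/(0.5·√(2π)))·exp(−(2.77−2.7)²/(2·0.5²)) = 0.797885·exp(-0.00980) = 0.790103] × [0.696985] = 0.55069
  p_3 = [(1/(0.5·√(2π)))·exp(−(2.77−3.7)²/(2·0.5²)) = 0.797885·exp(-1.72980) = 0.141481] × [0.266871] = 0.0377571
Prior × likelihood for each component:
  w_1·p_1 = 0.06 × 0.0590966 = 0.00354579
  w_2·p_2 = 0.82 × 0.55069 = 0.451566
  w_3·p_3 = 0.12 × 0.0377571 = 0.00453085
Marginal: 0.00354579 + 0.451566 + 0.00453085 = 0.459643
P(Type 1 | x₁, x₂) = 0.00354579 / 0.459643 ≈ 0.0077

0.0077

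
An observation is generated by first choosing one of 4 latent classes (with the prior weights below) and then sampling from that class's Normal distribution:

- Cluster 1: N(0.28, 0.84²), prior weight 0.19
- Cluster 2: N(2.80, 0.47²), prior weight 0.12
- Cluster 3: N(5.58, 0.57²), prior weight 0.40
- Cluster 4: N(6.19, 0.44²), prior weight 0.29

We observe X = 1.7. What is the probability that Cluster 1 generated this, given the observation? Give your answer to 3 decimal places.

0.767

Apply Bayes' rule: the posterior for each component is proportional to its prior times its likelihood at x.
Normal densities:
  p_1 = (1/(0.84·√(2π)))·exp(−(1.7−0.28)²/(2·0.84²)) = 0.474931·exp(-1.42885) = 0.113786
  p_2 = (1/(0.47·√(2π)))·exp(−(1.7−2.80)²/(2·0.47²)) = 0.848813·exp(-2.73880) = 0.0548742
  p_3 = (1/(0.57·√(2π)))·exp(−(1.7−5.58)²/(2·0.57²)) = 0.699899·exp(-23.16774) = 6.07312e-11
  p_4 = (1/(0.44·√(2π)))·exp(−(1.7−6.19)²/(2·0.44²)) = 0.906687·exp(-52.06637) = 2.21472e-23
Multiply by the mixture weights:
  w_1·p_1 = 0.19 × 0.113786 = 0.0216192
  w_2·p_2 = 0.12 × 0.0548742 = 0.00658491
  w_3·p_3 = 0.40 × 6.07312e-11 = 2.42925e-11
  w_4·p_4 = 0.29 × 2.21472e-23 = 6.42268e-24
Sum: 0.0216192 + 0.00658491 + 2.42925e-11 + 6.42268e-24 = 0.0282042
P(Cluster 1 | data) = 0.0216192 / 0.0282042 ≈ 0.767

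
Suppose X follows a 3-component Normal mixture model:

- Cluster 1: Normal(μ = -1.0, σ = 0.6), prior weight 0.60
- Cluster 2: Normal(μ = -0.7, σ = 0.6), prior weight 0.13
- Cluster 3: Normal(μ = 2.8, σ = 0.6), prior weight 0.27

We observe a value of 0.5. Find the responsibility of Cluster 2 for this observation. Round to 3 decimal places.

0.399

P(component k | x) = π_k·f_k(x) / marginal(x), where marginal(x) = Σ_j π_j·f_j(x).
Evaluate each component's likelihood at the observed value:
  p_1 = (1/(0.6·√(2π)))·exp(−(0.5−-1.0)²/(2·0.6²)) = 0.664904·exp(-3.12500) = 0.0292138
  p_2 = (1/(0.6·√(2π)))·exp(−(0.5−-0.7)²/(2·0.6²)) = 0.664904·exp(-2.00000) = 0.0899849
  p_3 = (1/(0.6·√(2π)))·exp(−(0.5−2.8)²/(2·0.6²)) = 0.664904·exp(-7.34722) = 0.000428451
Weight by the priors:
  π_1·p_1 = 0.60 × 0.0292138 = 0.0175283
  π_2·p_2 = 0.13 × 0.0899849 = 0.011698
  π_3·p_3 = 0.27 × 0.000428451 = 0.000115682
Normaliser: 0.0175283 + 0.011698 + 0.000115682 = 0.029342
So the posterior for Cluster 2 is 0.011698 / 0.029342 ≈ 0.399.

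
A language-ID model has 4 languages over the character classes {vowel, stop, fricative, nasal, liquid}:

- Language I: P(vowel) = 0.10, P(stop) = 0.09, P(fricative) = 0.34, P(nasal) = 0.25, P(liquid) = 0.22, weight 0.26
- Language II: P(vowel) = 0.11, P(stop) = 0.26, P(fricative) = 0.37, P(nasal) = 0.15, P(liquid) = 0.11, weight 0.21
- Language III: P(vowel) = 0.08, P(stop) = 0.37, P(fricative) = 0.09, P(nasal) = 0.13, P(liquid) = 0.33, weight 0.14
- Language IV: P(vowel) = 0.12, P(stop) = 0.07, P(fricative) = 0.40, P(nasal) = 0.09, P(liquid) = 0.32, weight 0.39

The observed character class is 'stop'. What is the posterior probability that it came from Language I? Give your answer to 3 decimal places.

Posterior ∝ prior × likelihood, so P(k | x) ∝ π_k f_k(x); normalise over all components.
Component likelihoods at x = 'stop':
  L_I = 0.09
  L_II = 0.26
  L_III = 0.37
  L_IV = 0.07
Prior × likelihood for each component:
  π_I·L_I = 0.26 × 0.09 = 0.0234
  π_II·L_II = 0.21 × 0.26 = 0.0546
  π_III·L_III = 0.14 × 0.37 = 0.0518
  π_IV·L_IV = 0.39 × 0.07 = 0.0273
Evidence: 0.0234 + 0.0546 + 0.0518 + 0.0273 = 0.1571
So the posterior for Language I is 0.0234 / 0.1571 ≈ 0.149.

0.149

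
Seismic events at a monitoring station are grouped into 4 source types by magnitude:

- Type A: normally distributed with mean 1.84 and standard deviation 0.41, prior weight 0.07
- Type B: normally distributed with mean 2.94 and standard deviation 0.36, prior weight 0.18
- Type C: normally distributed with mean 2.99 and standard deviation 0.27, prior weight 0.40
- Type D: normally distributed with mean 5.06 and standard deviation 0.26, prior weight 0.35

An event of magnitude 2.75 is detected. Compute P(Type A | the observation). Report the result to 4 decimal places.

0.0100

The responsibility of component k is P(Z=k) f_k(x) divided by Σ_j P(Z=j) f_j(x).
Component likelihoods at x = 2.75:
  L_A = (1/(0.41·√(2π)))·exp(−(2.75−1.84)²/(2·0.41²)) = 0.973030·exp(-2.46312) = 0.082872
  L_B = (1/(0.36·√(2π)))·exp(−(2.75−2.94)²/(2·0.36²)) = 1.108173·exp(-0.13927) = 0.964098
  L_C = (1/(0.27·√(2π)))·exp(−(2.75−2.99)²/(2·0.27²)) = 1.477564·exp(-0.39506) = 0.995344
  L_D = (1/(0.26·√(2π)))·exp(−(2.75−5.06)²/(2·0.26²)) = 1.534393·exp(-39.46820) = 1.10947e-17
Unnormalised posteriors:
  P(Z=A)·L_A = 0.07 × 0.082872 = 0.00580104
  P(Z=B)·L_B = 0.18 × 0.964098 = 0.173538
  P(Z=C)·L_C = 0.40 × 0.995344 = 0.398138
  P(Z=D)·L_D = 0.35 × 1.10947e-17 = 3.88316e-18
Evidence: 0.00580104 + 0.173538 + 0.398138 + 3.88316e-18 = 0.577476
Responsibility of Type A: 0.00580104 / 0.577476 ≈ 0.0100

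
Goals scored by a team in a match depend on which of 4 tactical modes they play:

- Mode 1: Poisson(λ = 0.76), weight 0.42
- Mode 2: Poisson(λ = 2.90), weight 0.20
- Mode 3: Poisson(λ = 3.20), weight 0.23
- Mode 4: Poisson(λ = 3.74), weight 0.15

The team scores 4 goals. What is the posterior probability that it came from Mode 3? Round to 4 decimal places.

Apply Bayes' rule: the posterior for each component is proportional to its prior times its likelihood at x.
Poisson probabilities:
  f_1 = 0.00650099
  f_2 = 0.162154
  f_3 = 0.178093
  f_4 = 0.193648
Weight by the priors:
  w_1·f_1 = 0.42 × 0.00650099 = 0.00273041
  w_2·f_2 = 0.20 × 0.162154 = 0.0324307
  w_3·f_3 = 0.23 × 0.178093 = 0.0409613
  w_4·f_4 = 0.15 × 0.193648 = 0.0290473
Evidence: 0.00273041 + 0.0324307 + 0.0409613 + 0.0290473 = 0.10517
P(Mode 3 | x) = 0.0409613 / 0.10517 ≈ 0.3895

0.3895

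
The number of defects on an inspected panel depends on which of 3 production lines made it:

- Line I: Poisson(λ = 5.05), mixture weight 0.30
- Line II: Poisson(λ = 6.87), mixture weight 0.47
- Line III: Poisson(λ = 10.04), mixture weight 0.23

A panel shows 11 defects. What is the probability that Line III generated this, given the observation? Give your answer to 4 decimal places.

Apply Bayes' rule: the posterior for each component is proportional to its prior times its likelihood at x.
Component likelihoods at x = 11 defects:
  f_I = e^(−5.05)·5.05^11/11! = 0.00874706
  f_II = e^(−6.87)·6.87^11/11! = 0.0418567
  f_III = e^(−10.04)·10.04^11/11! = 0.114182
Unnormalised posteriors:
  π_I·f_I = 0.30 × 0.00874706 = 0.00262412
  π_II·f_II = 0.47 × 0.0418567 = 0.0196727
  π_III·f_III = 0.23 × 0.114182 = 0.0262619
Normaliser: 0.00262412 + 0.0196727 + 0.0262619 = 0.0485587
Responsibility of Line III: 0.0262619 / 0.0485587 ≈ 0.5408

0.5408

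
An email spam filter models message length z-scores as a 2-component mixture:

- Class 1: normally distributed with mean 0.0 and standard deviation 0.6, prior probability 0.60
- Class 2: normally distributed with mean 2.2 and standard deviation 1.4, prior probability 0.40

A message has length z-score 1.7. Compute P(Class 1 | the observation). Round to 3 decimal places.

By Bayes' theorem, P(k | x) = w_k f_k(x) / Σ_j w_j f_j(x).
Component likelihoods at x = 1.7:
  p_1 = 0.0120102
  p_2 = 0.267353
Weight by the priors:
  w_1·p_1 = 0.60 × 0.0120102 = 0.0072061
  w_2·p_2 = 0.40 × 0.267353 = 0.106941
Evidence: 0.0072061 + 0.106941 = 0.114147
So the posterior for Class 1 is 0.0072061 / 0.114147 ≈ 0.063.

0.063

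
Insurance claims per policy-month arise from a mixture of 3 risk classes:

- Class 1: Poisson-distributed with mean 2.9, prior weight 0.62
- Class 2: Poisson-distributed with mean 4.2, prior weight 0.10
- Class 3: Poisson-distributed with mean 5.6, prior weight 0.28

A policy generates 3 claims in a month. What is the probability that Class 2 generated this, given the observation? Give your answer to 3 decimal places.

0.099

Posterior ∝ prior × likelihood, so P(k | x) ∝ P(Z=k) f_k(x); normalise over all components.
Poisson probabilities:
  f_1 = e^(−2.9)·2.9^3/3! = 0.22366
  f_2 = e^(−4.2)·4.2^3/3! = 0.185165
  f_3 = e^(−5.6)·5.6^3/3! = 0.108234
Prior × likelihood for each component:
  P(Z=1)·f_1 = 0.62 × 0.22366 = 0.138669
  P(Z=2)·f_2 = 0.10 × 0.185165 = 0.0185165
  P(Z=3)·f_3 = 0.28 × 0.108234 = 0.0303055
Normaliser: 0.138669 + 0.0185165 + 0.0303055 = 0.187491
P(Class 2 | 3 claims) ≈ 0.099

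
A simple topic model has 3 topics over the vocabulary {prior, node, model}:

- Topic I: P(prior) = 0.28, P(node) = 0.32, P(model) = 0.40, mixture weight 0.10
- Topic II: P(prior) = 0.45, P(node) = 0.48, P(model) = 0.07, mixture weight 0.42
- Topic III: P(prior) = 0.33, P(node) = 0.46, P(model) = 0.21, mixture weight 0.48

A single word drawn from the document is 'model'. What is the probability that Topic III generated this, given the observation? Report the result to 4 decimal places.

The responsibility of component k is P(Z=k) f_k(x) divided by Σ_j P(Z=j) f_j(x).
Component likelihoods at x = 'model':
  f_I = 0.4
  f_II = 0.07
  f_III = 0.21
Multiply by the mixture weights:
  P(Z=I)·f_I = 0.10 × 0.4 = 0.04
  P(Z=II)·f_II = 0.42 × 0.07 = 0.0294
  P(Z=III)·f_III = 0.48 × 0.21 = 0.1008
Sum: 0.04 + 0.0294 + 0.1008 = 0.1702
Responsibility of Topic III: 0.1008 / 0.1702 ≈ 0.5922

0.5922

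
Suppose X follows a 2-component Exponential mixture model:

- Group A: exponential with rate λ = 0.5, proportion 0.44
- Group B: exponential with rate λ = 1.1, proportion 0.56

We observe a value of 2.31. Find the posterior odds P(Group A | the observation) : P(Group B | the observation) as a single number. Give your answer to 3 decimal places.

The posterior odds equal the prior odds times the likelihood ratio: (P(Z=i)/P(Z=j))·(f_i(x)/f_j(x)).
Evaluate each component's likelihood at the observed value:
  L_A = 0.5·e^(−0.5·2.31) = 0.5·e^(−1.1550) = 0.157529
  L_B = 1.1·e^(−1.1·2.31) = 1.1·e^(−2.5410) = 0.0866663
Odds = (0.44/0.56) × (0.157529/0.0866663) = 0.785714 × 1.81765 ≈ 1.428

1.428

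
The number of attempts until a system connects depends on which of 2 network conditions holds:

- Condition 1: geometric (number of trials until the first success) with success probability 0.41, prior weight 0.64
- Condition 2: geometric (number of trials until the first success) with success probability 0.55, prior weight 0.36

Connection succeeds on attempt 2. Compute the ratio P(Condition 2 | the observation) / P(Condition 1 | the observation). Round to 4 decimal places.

0.5755

Since P(k|x) ∝ π_k f_k(x), the posterior odds are π_i f_i(x) / (π_j f_j(x)).
Evaluate each component's likelihood at the observed value:
  L_1 = 0.2419
  L_2 = 0.2475
Posterior odds = (π_2·L_2) / (π_1·L_1) = (0.36·0.2475) / (0.64·0.2419) = 0.0891 / 0.154816 ≈ 0.5755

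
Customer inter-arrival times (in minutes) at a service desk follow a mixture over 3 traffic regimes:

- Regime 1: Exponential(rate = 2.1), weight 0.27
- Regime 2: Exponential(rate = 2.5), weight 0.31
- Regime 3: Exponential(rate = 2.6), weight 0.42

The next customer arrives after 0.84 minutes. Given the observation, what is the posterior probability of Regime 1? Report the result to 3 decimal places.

0.308

P(component k | x) = P(Z=k)·f_k(x) / marginal(x), where marginal(x) = Σ_j P(Z=j)·f_j(x).
Component likelihoods at x = 0.84 minutes:
  f_1 = 0.359852
  f_2 = 0.306141
  f_3 = 0.292735
Unnormalised posteriors:
  P(Z=1)·f_1 = 0.27 × 0.359852 = 0.09716
  P(Z=2)·f_2 = 0.31 × 0.306141 = 0.0949037
  P(Z=3)·f_3 = 0.42 × 0.292735 = 0.122949
Normaliser: 0.09716 + 0.0949037 + 0.122949 = 0.315012
Responsibility of Regime 1: 0.09716 / 0.315012 ≈ 0.308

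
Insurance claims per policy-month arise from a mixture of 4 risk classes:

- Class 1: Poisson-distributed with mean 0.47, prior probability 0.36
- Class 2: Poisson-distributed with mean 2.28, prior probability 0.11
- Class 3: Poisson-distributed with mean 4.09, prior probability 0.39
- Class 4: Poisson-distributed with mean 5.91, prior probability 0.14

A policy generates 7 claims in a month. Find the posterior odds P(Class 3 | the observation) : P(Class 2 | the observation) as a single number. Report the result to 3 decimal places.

Only the two components matter; the odds are (π_i f_i(x)) / (π_j f_j(x)).
Component likelihoods at x = 7 claims:
  f_1 = e^(−0.47)·0.47^7/7! = 6.28255e-07
  f_2 = e^(−2.28)·2.28^7/7! = 0.00650013
  f_3 = e^(−4.09)·4.09^7/7! = 0.063587
  f_4 = e^(−5.91)·5.91^7/7! = 0.135519
Posterior odds = (π_3·f_3) / (π_2·f_2) = (0.39·0.063587) / (0.11·0.00650013) = 0.0247989 / 0.000715014 ≈ 34.683

34.683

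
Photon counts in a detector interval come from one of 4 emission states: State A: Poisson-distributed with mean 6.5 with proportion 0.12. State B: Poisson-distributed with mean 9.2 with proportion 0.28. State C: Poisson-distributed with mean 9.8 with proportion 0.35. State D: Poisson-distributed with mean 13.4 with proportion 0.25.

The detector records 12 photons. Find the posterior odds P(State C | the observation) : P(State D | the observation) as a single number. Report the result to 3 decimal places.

Only the two components matter; the odds are (P(Z=i) f_i(x)) / (P(Z=j) f_j(x)).
Evaluate each component's likelihood at the observed value:
  f_A = e^(−6.5)·6.5^12/12! = 0.0178529
  f_B = e^(−9.2)·9.2^12/12! = 0.0775546
  f_C = e^(−9.8)·9.8^12/12! = 0.0908427
  f_D = e^(−13.4)·13.4^12/12! = 0.106017
0.0317949 / 0.0265042 ≈ 1.200

1.200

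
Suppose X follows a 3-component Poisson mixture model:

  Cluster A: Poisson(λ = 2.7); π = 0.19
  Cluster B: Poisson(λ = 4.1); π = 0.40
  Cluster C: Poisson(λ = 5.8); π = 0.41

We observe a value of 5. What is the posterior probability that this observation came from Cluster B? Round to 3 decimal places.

0.435

P(component k | x) = π_k·f_k(x) / marginal(x), where marginal(x) = Σ_j π_j·f_j(x).
Component likelihoods at x = 5:
  p_A = e^(−2.7)·2.7^5/5! = 0.0803605
  p_B = e^(−4.1)·4.1^5/5! = 0.160004
  p_C = e^(−5.8)·5.8^5/5! = 0.165596
Weight by the priors:
  π_A·p_A = 0.19 × 0.0803605 = 0.0152685
  π_B·p_B = 0.40 × 0.160004 = 0.0640016
  π_C·p_C = 0.41 × 0.165596 = 0.0678945
Marginal: 0.0152685 + 0.0640016 + 0.0678945 = 0.147165
P(Cluster B | 5) = 0.0640016 / 0.147165 ≈ 0.435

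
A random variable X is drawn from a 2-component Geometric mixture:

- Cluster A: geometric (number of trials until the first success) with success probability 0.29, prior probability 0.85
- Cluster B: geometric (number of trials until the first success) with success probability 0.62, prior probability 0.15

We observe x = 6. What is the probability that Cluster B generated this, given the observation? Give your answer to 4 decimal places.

P(component k | x) = π_k·f_k(x) / marginal(x), where marginal(x) = Σ_j π_j·f_j(x).
Evaluate each component's likelihood at the observed value:
  L_A = 0.0523227
  L_B = 0.00491258
Multiply by the mixture weights:
  π_A·L_A = 0.85 × 0.0523227 = 0.0444743
  π_B·L_B = 0.15 × 0.00491258 = 0.000736887
Evidence: 0.0444743 + 0.000736887 = 0.0452111
So the posterior for Cluster B is 0.000736887 / 0.0452111 ≈ 0.0163.

0.0163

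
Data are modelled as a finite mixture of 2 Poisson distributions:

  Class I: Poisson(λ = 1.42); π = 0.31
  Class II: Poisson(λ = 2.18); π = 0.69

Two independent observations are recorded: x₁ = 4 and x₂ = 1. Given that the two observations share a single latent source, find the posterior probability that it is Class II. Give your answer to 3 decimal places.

0.806

By Bayes' theorem, P(k | x) = P(Z=k) f_k(x) / Σ_j P(Z=j) f_j(x).
Since both observations come from the same component, the likelihood for component k is f_k(x₁)·f_k(x₂).
  f_I = [e^(−1.42)·1.42^4/4! = 0.0409491] × [0.343234] = 0.0140551
  f_II = [e^(−2.18)·2.18^4/4! = 0.106378] × [0.246431] = 0.0262148
Multiply by the mixture weights:
  P(Z=I)·f_I = 0.31 × 0.0140551 = 0.00435708
  P(Z=II)·f_II = 0.69 × 0.0262148 = 0.0180882
Denominator: 0.00435708 + 0.0180882 = 0.0224453
So the posterior for Class II is 0.0180882 / 0.0224453 ≈ 0.806.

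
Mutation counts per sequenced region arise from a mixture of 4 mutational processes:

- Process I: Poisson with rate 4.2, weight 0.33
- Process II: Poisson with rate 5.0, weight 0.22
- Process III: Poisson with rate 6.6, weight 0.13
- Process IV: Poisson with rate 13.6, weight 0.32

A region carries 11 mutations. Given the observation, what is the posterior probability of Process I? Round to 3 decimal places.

0.024

P(component k | x) = P(Z=k)·f_k(x) / marginal(x), where marginal(x) = Σ_j P(Z=j)·f_j(x).
Component likelihoods at x = 11 mutations:
  p_I = 0.00269494
  p_II = 0.00824218
  p_III = 0.0352764
  p_IV = 0.0914887
Prior × likelihood for each component:
  P(Z=I)·p_I = 0.33 × 0.00269494 = 0.000889331
  P(Z=II)·p_II = 0.22 × 0.00824218 = 0.00181328
  P(Z=III)·p_III = 0.13 × 0.0352764 = 0.00458593
  P(Z=IV)·p_IV = 0.32 × 0.0914887 = 0.0292764
Marginal: 0.000889331 + 0.00181328 + 0.00458593 + 0.0292764 = 0.0365649
Responsibility of Process I: 0.000889331 / 0.0365649 ≈ 0.024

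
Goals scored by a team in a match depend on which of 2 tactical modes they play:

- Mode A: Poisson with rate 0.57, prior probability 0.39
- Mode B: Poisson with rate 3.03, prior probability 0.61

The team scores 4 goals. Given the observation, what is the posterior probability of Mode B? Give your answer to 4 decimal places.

Apply Bayes' rule: the posterior for each component is proportional to its prior times its likelihood at x.
Poisson probabilities:
  L_A = e^(−0.57)·0.57^4/4! = 0.00248737
  L_B = e^(−3.03)·3.03^4/4! = 0.169686
Multiply by the mixture weights:
  π_A·L_A = 0.39 × 0.00248737 = 0.000970074
  π_B·L_B = 0.61 × 0.169686 = 0.103509
Marginal: 0.000970074 + 0.103509 = 0.104479
So the posterior for Mode B is 0.103509 / 0.104479 ≈ 0.9907.

0.9907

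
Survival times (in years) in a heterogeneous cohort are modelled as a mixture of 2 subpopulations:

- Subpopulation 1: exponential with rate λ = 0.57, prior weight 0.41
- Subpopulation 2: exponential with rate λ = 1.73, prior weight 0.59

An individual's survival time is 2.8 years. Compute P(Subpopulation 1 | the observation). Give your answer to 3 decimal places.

0.855

Posterior ∝ prior × likelihood, so P(k | x) ∝ w_k f_k(x); normalise over all components.
Component likelihoods at x = 2.8 years:
  f_1 = 0.57·e^(−0.57·2.8) = 0.57·e^(−1.5960) = 0.115542
  f_2 = 1.73·e^(−1.73·2.8) = 1.73·e^(−4.8440) = 0.0136246
Unnormalised posteriors:
  w_1·f_1 = 0.41 × 0.115542 = 0.0473723
  w_2·f_2 = 0.59 × 0.0136246 = 0.00803851
Denominator: 0.0473723 + 0.00803851 = 0.0554108
P(Subpopulation 1 | 2.8 years) = 0.0473723 / 0.0554108 ≈ 0.855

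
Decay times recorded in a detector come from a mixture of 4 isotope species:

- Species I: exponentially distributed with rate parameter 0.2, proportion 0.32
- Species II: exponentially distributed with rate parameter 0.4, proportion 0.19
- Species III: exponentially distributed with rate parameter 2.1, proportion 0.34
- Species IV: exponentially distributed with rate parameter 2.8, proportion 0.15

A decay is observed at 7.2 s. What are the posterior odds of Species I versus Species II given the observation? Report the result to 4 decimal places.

Posterior odds = (π_i f_i(x)) / (π_j f_j(x)); the normalising sum cancels.
Evaluate each component's likelihood at the observed value:
  L_I = 0.0473856
  L_II = 0.0224539
  L_III = 5.69753e-07
  L_IV = 4.91792e-09
Odds = (0.32/0.19) × (0.0473856/0.0224539) = 1.68421 × 2.11035 ≈ 3.5543

3.5543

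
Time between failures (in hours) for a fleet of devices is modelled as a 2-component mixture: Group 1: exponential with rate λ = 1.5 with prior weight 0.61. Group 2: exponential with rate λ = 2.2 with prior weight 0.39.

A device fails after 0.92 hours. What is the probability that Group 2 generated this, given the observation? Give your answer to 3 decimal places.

0.330

By Bayes' theorem, P(k | x) = w_k f_k(x) / Σ_j w_j f_j(x).
Exponential densities:
  L_1 = 1.5·e^(−1.5·0.92) = 1.5·e^(−1.3800) = 0.377368
  L_2 = 2.2·e^(−2.2·0.92) = 2.2·e^(−2.0240) = 0.290677
Weight by the priors:
  w_1·L_1 = 0.61 × 0.377368 = 0.230194
  w_2·L_2 = 0.39 × 0.290677 = 0.113364
Normaliser: 0.230194 + 0.113364 = 0.343558
P(Group 2 | x) ≈ 0.330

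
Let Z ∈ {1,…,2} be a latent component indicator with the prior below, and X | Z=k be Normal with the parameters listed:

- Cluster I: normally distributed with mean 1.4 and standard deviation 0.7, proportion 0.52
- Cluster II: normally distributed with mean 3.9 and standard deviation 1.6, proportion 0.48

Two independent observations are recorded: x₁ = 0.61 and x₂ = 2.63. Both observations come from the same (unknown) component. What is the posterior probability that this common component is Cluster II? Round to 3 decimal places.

The responsibility of component k is π_k f_k(x) divided by Σ_j π_j f_j(x).
Since both observations come from the same component, the likelihood for component k is f_k(x₁)·f_k(x₂).
  f_I = [(1/(0.7·√(2π)))·exp(−(0.61−1.4)²/(2·0.7²)) = 0.569918·exp(-0.63684) = 0.301465] × [0.121719] = 0.0366941
  f_II = [(1/(1.6·√(2π)))·exp(−(0.61−3.9)²/(2·1.6²)) = 0.249339·exp(-2.11408) = 0.0301062] × [0.181961] = 0.00547816
Unnormalised posteriors:
  π_I·f_I = 0.52 × 0.0366941 = 0.0190809
  π_II·f_II = 0.48 × 0.00547816 = 0.00262952
Sum: 0.0190809 + 0.00262952 = 0.0217104
Responsibility of Cluster II: 0.00262952 / 0.0217104 ≈ 0.121

0.121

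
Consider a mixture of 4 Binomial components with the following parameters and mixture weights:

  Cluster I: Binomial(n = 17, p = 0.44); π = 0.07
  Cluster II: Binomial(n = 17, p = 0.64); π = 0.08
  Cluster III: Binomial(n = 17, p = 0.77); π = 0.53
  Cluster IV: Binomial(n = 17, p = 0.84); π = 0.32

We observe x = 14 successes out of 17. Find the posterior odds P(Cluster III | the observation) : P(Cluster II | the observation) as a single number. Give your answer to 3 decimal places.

23.004

Since P(k|x) ∝ P(Z=k) f_k(x), the posterior odds are P(Z=i) f_i(x) / (P(Z=j) f_j(x)).
Binomial probabilities:
  L_I = C(17,14)·0.44^14·0.56^3 = 680·1.01938e-05·0.175616 = 0.00121734
  L_II = C(17,14)·0.64^14·0.36^3 = 680·0.00193428·0.046656 = 0.0613672
  L_III = C(17,14)·0.77^14·0.23^3 = 680·0.0257555·0.012167 = 0.21309
  L_IV = C(17,14)·0.84^14·0.16^3 = 680·0.0870783·0.004096 = 0.242537
Posterior odds = (P(Z=III)·L_III) / (P(Z=II)·L_II) = (0.53·0.21309) / (0.08·0.0613672) = 0.112938 / 0.00490937 ≈ 23.004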